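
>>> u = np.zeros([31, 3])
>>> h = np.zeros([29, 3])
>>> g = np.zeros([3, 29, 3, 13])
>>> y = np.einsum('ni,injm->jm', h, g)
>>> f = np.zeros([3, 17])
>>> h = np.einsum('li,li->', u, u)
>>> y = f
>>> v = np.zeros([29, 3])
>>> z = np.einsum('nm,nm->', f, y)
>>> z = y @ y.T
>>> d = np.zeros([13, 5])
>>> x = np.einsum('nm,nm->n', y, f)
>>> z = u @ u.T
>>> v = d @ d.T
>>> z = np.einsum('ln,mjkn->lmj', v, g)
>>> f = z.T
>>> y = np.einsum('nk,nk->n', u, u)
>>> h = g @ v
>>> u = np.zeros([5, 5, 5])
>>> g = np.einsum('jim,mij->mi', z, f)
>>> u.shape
(5, 5, 5)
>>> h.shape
(3, 29, 3, 13)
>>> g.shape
(29, 3)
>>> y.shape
(31,)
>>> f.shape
(29, 3, 13)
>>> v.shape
(13, 13)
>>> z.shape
(13, 3, 29)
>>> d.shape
(13, 5)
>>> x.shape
(3,)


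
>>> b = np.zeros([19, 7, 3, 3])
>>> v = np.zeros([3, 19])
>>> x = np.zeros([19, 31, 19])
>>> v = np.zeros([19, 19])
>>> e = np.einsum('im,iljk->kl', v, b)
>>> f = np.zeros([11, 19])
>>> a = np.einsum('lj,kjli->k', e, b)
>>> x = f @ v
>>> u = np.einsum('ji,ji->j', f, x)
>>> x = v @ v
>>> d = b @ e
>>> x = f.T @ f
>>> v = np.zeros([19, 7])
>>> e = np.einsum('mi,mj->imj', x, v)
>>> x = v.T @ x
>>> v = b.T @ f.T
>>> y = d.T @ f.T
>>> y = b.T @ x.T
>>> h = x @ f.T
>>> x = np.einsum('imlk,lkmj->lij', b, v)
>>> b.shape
(19, 7, 3, 3)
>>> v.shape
(3, 3, 7, 11)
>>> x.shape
(3, 19, 11)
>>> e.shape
(19, 19, 7)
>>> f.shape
(11, 19)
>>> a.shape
(19,)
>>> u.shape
(11,)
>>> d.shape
(19, 7, 3, 7)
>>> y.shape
(3, 3, 7, 7)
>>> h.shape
(7, 11)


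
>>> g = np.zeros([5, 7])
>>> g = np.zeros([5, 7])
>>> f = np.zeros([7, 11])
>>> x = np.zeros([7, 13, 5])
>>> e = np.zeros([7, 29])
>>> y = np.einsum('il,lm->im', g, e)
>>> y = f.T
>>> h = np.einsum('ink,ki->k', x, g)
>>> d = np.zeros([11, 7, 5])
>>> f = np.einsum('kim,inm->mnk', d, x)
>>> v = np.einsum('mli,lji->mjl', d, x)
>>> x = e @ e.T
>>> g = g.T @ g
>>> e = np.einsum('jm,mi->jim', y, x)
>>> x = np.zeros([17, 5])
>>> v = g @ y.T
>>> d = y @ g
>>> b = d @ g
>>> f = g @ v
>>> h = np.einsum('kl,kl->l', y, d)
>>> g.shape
(7, 7)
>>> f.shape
(7, 11)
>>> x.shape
(17, 5)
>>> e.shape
(11, 7, 7)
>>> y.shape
(11, 7)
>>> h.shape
(7,)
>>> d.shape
(11, 7)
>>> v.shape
(7, 11)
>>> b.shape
(11, 7)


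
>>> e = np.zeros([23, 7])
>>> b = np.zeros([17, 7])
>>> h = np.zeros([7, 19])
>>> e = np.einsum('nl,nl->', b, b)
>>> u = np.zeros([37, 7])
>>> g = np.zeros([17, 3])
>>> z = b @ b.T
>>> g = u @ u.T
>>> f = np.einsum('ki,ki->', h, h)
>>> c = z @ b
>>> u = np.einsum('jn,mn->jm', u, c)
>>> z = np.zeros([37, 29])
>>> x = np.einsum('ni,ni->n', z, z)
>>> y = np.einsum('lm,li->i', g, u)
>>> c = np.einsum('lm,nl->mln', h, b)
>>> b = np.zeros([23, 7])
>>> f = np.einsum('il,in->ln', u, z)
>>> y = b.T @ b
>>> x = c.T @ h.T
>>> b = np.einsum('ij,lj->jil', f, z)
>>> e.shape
()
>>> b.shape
(29, 17, 37)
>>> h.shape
(7, 19)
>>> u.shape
(37, 17)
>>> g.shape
(37, 37)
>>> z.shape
(37, 29)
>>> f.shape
(17, 29)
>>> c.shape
(19, 7, 17)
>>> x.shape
(17, 7, 7)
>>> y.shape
(7, 7)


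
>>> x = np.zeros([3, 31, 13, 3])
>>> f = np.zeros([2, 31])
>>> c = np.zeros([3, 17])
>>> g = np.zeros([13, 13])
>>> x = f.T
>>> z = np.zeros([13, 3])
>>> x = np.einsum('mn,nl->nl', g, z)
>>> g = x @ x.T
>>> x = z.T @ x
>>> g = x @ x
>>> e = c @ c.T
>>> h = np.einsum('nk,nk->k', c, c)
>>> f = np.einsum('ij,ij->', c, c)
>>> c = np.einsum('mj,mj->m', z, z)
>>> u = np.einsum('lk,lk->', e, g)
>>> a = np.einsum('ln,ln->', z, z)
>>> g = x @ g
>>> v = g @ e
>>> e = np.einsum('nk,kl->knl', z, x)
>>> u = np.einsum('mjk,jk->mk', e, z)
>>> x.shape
(3, 3)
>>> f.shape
()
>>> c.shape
(13,)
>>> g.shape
(3, 3)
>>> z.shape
(13, 3)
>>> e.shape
(3, 13, 3)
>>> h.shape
(17,)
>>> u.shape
(3, 3)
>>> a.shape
()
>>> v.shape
(3, 3)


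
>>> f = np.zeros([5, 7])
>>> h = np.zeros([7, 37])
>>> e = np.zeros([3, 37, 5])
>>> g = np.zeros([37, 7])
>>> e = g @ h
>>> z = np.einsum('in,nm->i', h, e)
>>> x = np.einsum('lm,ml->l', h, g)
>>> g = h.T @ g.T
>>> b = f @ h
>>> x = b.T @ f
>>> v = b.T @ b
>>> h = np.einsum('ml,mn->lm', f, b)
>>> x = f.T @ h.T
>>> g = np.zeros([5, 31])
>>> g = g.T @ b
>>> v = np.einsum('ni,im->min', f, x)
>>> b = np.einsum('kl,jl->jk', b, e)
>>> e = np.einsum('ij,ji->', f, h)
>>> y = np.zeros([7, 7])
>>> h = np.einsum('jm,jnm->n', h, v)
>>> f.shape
(5, 7)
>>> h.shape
(7,)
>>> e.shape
()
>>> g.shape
(31, 37)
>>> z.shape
(7,)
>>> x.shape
(7, 7)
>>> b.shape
(37, 5)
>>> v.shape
(7, 7, 5)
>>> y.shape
(7, 7)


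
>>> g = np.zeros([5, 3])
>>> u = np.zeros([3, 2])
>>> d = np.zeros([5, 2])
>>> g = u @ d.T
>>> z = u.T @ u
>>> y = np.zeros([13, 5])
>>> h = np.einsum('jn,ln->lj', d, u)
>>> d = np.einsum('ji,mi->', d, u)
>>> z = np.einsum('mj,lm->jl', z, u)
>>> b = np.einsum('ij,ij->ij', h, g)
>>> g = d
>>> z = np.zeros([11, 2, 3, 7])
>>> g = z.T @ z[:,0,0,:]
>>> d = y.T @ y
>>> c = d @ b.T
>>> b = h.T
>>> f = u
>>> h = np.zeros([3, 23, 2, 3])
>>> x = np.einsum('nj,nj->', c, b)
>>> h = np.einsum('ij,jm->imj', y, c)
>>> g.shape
(7, 3, 2, 7)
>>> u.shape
(3, 2)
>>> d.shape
(5, 5)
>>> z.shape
(11, 2, 3, 7)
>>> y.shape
(13, 5)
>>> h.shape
(13, 3, 5)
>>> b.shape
(5, 3)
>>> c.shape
(5, 3)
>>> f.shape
(3, 2)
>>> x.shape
()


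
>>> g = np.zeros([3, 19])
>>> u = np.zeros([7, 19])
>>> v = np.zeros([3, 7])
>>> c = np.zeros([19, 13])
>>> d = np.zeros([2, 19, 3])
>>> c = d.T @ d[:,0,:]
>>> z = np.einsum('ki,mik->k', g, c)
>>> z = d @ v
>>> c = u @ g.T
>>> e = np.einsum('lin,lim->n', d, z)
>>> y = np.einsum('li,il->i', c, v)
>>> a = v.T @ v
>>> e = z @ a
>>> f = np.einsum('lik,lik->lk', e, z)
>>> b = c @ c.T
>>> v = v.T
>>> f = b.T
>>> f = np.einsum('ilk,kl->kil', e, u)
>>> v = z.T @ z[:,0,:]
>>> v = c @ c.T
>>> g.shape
(3, 19)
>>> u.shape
(7, 19)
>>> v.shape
(7, 7)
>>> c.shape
(7, 3)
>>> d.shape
(2, 19, 3)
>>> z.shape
(2, 19, 7)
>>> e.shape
(2, 19, 7)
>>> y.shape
(3,)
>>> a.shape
(7, 7)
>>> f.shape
(7, 2, 19)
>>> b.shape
(7, 7)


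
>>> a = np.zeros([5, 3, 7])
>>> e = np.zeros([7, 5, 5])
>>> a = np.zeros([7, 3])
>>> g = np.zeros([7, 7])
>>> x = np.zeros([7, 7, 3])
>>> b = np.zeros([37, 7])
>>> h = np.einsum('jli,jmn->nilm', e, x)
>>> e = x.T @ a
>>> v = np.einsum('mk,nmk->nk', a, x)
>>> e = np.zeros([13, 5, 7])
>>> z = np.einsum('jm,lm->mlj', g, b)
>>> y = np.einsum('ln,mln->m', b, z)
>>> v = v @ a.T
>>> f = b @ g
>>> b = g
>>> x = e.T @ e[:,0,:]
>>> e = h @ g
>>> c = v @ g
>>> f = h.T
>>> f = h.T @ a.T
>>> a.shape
(7, 3)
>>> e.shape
(3, 5, 5, 7)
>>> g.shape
(7, 7)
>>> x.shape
(7, 5, 7)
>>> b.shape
(7, 7)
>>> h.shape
(3, 5, 5, 7)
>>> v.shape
(7, 7)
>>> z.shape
(7, 37, 7)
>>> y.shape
(7,)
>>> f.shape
(7, 5, 5, 7)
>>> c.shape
(7, 7)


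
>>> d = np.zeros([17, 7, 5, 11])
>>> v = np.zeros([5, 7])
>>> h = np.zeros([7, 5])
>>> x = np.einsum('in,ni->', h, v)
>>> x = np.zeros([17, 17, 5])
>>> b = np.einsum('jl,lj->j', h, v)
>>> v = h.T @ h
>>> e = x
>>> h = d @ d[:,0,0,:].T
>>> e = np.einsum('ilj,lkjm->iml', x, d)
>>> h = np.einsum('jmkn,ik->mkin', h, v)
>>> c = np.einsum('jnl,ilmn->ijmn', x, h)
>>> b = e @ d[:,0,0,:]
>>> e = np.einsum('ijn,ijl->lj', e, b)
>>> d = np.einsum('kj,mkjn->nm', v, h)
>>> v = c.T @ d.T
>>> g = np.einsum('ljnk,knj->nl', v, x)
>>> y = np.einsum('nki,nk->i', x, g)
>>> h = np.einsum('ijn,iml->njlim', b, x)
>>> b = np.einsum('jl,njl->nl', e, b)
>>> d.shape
(17, 7)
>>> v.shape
(17, 5, 17, 17)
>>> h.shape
(11, 11, 5, 17, 17)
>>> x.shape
(17, 17, 5)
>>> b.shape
(17, 11)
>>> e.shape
(11, 11)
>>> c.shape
(7, 17, 5, 17)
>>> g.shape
(17, 17)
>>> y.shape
(5,)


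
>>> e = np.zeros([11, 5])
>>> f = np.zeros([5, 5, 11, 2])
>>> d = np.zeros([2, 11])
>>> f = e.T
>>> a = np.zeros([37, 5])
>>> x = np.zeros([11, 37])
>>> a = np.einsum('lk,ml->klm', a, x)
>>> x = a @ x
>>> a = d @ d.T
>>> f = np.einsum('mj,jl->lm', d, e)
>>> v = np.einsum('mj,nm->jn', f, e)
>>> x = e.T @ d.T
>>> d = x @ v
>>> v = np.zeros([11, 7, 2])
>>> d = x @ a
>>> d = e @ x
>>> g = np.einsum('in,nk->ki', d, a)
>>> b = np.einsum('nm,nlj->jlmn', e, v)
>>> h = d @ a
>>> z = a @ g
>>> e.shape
(11, 5)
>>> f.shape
(5, 2)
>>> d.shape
(11, 2)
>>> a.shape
(2, 2)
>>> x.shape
(5, 2)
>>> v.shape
(11, 7, 2)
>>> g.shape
(2, 11)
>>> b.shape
(2, 7, 5, 11)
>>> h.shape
(11, 2)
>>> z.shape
(2, 11)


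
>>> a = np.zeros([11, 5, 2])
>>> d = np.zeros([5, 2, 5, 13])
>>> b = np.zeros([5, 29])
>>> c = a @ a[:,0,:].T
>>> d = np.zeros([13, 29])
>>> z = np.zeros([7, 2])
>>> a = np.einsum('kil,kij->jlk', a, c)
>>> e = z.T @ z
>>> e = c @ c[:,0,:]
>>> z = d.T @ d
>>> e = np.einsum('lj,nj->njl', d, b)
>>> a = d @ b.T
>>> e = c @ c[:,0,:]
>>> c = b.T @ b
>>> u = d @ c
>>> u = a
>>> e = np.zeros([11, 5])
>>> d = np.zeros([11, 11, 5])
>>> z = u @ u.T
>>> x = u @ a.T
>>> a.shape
(13, 5)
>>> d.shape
(11, 11, 5)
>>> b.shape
(5, 29)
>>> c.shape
(29, 29)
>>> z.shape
(13, 13)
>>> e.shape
(11, 5)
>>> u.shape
(13, 5)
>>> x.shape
(13, 13)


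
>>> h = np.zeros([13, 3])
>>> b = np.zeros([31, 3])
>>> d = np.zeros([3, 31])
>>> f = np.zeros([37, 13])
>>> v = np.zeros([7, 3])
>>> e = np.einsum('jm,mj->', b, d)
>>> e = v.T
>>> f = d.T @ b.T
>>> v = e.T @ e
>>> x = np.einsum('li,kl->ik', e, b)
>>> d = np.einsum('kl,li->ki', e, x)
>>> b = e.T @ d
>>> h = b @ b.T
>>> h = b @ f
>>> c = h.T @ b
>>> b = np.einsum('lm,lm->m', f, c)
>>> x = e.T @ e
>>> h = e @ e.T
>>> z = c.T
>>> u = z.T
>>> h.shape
(3, 3)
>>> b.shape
(31,)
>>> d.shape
(3, 31)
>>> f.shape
(31, 31)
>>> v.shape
(7, 7)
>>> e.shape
(3, 7)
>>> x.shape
(7, 7)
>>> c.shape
(31, 31)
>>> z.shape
(31, 31)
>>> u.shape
(31, 31)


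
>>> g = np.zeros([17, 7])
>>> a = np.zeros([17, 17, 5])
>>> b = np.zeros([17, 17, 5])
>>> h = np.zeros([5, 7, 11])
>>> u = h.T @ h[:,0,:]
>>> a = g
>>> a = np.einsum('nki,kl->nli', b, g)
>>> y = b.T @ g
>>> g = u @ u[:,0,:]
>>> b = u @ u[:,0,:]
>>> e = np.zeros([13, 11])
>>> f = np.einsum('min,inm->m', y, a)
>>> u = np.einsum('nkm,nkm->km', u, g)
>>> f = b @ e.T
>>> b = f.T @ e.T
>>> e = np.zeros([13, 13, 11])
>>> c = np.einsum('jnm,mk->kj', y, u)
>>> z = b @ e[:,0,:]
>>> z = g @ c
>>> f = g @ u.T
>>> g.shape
(11, 7, 11)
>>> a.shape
(17, 7, 5)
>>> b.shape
(13, 7, 13)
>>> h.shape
(5, 7, 11)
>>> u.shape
(7, 11)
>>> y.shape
(5, 17, 7)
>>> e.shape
(13, 13, 11)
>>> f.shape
(11, 7, 7)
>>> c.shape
(11, 5)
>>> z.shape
(11, 7, 5)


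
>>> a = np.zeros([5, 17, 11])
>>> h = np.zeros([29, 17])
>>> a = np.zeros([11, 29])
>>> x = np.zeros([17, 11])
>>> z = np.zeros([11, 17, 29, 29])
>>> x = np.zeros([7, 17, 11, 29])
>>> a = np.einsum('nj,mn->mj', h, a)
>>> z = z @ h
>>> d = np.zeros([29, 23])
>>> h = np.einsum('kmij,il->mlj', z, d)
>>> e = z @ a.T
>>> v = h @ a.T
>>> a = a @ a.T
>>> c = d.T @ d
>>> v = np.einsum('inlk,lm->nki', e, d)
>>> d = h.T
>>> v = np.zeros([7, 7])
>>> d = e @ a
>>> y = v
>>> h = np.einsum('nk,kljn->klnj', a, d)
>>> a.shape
(11, 11)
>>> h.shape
(11, 17, 11, 29)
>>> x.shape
(7, 17, 11, 29)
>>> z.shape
(11, 17, 29, 17)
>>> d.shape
(11, 17, 29, 11)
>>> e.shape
(11, 17, 29, 11)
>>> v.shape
(7, 7)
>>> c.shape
(23, 23)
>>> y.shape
(7, 7)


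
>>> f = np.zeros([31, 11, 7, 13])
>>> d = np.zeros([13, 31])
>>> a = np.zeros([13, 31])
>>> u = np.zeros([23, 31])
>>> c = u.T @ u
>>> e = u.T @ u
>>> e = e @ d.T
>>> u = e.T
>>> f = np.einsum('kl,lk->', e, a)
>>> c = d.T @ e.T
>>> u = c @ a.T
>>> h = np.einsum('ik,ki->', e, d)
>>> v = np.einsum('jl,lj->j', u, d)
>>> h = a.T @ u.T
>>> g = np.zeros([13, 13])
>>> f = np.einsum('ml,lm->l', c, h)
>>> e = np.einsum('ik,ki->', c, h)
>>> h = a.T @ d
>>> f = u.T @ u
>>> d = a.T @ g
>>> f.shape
(13, 13)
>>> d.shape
(31, 13)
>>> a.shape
(13, 31)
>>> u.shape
(31, 13)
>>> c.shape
(31, 31)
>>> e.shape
()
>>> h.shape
(31, 31)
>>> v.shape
(31,)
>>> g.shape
(13, 13)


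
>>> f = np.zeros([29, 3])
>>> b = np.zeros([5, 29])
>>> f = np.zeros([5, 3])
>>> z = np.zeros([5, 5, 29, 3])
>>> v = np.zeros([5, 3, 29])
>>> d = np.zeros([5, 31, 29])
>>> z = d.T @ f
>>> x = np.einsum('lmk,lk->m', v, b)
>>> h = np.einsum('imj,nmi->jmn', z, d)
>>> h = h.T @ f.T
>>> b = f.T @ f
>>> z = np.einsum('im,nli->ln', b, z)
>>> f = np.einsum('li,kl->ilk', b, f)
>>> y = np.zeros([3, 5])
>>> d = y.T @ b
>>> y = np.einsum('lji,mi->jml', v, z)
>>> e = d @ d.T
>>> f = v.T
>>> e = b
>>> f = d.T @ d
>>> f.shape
(3, 3)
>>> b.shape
(3, 3)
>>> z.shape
(31, 29)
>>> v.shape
(5, 3, 29)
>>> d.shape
(5, 3)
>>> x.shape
(3,)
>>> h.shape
(5, 31, 5)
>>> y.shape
(3, 31, 5)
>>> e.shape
(3, 3)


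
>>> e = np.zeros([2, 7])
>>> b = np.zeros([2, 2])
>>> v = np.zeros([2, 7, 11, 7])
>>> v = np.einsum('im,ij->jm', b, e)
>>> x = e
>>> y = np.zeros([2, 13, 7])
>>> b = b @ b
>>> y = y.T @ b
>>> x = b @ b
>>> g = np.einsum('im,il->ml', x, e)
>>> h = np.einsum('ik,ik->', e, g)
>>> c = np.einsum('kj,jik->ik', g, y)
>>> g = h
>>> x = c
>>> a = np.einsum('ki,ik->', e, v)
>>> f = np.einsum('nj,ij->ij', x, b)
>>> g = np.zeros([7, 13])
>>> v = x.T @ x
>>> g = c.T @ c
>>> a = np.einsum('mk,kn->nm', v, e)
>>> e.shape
(2, 7)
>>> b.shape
(2, 2)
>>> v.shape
(2, 2)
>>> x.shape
(13, 2)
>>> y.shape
(7, 13, 2)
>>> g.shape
(2, 2)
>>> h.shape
()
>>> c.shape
(13, 2)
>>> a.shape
(7, 2)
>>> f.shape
(2, 2)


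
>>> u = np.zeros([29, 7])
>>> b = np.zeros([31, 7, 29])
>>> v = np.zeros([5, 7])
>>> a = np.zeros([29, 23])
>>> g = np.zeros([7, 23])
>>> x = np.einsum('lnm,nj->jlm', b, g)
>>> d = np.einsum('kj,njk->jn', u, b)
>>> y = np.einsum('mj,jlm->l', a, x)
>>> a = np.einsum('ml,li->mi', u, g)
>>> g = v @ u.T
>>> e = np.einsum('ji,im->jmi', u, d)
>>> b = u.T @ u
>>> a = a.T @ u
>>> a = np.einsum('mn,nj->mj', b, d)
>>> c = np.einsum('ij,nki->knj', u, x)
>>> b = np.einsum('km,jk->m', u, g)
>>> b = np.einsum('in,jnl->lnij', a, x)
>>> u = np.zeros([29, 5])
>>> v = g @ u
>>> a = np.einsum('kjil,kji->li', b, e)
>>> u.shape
(29, 5)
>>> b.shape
(29, 31, 7, 23)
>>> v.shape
(5, 5)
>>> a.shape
(23, 7)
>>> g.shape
(5, 29)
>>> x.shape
(23, 31, 29)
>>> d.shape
(7, 31)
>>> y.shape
(31,)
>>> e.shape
(29, 31, 7)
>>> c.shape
(31, 23, 7)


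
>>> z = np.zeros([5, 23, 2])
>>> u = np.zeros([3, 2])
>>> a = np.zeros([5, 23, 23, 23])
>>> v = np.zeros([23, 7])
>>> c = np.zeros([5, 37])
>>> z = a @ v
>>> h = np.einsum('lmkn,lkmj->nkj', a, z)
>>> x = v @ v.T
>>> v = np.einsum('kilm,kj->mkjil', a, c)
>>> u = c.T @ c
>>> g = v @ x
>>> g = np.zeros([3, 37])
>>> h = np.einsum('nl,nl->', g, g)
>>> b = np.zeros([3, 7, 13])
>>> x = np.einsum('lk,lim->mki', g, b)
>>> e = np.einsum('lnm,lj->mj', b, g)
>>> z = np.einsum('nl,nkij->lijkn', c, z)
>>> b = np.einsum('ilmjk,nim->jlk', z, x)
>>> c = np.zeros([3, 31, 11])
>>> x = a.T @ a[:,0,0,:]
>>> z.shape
(37, 23, 7, 23, 5)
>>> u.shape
(37, 37)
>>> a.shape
(5, 23, 23, 23)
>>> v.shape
(23, 5, 37, 23, 23)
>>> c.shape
(3, 31, 11)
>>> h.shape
()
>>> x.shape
(23, 23, 23, 23)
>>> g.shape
(3, 37)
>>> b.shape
(23, 23, 5)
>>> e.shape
(13, 37)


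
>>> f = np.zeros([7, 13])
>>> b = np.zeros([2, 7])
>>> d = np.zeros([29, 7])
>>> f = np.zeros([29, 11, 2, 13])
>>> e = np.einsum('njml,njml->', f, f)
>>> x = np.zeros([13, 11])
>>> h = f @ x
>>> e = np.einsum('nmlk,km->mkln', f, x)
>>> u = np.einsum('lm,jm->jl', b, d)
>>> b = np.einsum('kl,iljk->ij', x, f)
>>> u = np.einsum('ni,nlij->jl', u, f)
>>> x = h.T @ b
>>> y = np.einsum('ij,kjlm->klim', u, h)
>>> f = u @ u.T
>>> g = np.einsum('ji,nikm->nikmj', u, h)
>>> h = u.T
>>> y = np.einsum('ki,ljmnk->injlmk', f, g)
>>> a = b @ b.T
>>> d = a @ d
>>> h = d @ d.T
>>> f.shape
(13, 13)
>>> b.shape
(29, 2)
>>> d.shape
(29, 7)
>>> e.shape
(11, 13, 2, 29)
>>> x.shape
(11, 2, 11, 2)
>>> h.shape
(29, 29)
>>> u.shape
(13, 11)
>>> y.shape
(13, 11, 11, 29, 2, 13)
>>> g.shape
(29, 11, 2, 11, 13)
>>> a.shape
(29, 29)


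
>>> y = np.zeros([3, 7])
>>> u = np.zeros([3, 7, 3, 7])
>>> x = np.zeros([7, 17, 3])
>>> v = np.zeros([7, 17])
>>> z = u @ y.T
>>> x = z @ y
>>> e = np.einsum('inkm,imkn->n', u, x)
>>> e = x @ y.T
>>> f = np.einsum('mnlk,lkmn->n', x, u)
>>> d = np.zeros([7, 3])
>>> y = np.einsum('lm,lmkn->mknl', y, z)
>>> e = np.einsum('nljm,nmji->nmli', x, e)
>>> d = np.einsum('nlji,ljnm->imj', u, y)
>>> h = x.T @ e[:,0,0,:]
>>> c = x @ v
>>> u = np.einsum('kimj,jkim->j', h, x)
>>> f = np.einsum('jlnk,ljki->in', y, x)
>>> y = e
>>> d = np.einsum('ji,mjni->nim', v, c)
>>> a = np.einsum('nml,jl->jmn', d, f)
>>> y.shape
(3, 7, 7, 3)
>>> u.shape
(3,)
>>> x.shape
(3, 7, 3, 7)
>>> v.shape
(7, 17)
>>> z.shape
(3, 7, 3, 3)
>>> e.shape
(3, 7, 7, 3)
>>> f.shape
(7, 3)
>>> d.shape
(3, 17, 3)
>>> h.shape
(7, 3, 7, 3)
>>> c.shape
(3, 7, 3, 17)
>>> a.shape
(7, 17, 3)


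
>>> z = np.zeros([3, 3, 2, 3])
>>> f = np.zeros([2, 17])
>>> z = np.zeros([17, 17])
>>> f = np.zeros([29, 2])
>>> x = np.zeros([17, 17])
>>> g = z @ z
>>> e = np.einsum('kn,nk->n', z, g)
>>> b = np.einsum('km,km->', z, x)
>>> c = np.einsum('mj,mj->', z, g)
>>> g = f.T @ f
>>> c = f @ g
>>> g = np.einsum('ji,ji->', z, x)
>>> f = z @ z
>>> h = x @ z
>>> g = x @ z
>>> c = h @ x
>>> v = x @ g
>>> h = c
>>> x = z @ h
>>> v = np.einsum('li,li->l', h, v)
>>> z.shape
(17, 17)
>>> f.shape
(17, 17)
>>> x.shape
(17, 17)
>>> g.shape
(17, 17)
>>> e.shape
(17,)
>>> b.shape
()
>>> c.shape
(17, 17)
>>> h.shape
(17, 17)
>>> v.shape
(17,)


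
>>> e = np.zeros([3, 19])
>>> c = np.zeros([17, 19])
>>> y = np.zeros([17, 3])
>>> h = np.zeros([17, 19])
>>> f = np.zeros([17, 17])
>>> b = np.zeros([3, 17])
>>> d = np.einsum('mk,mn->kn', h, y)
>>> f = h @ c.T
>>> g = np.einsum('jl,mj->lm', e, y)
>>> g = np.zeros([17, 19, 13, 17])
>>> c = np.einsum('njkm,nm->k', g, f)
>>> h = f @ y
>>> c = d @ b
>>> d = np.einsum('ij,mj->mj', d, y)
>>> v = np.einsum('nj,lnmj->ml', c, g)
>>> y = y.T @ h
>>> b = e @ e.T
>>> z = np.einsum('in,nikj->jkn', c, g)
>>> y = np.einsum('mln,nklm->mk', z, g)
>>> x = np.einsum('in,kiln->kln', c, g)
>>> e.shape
(3, 19)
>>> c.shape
(19, 17)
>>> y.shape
(17, 19)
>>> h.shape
(17, 3)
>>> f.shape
(17, 17)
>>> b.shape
(3, 3)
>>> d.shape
(17, 3)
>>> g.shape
(17, 19, 13, 17)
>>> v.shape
(13, 17)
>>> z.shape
(17, 13, 17)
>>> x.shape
(17, 13, 17)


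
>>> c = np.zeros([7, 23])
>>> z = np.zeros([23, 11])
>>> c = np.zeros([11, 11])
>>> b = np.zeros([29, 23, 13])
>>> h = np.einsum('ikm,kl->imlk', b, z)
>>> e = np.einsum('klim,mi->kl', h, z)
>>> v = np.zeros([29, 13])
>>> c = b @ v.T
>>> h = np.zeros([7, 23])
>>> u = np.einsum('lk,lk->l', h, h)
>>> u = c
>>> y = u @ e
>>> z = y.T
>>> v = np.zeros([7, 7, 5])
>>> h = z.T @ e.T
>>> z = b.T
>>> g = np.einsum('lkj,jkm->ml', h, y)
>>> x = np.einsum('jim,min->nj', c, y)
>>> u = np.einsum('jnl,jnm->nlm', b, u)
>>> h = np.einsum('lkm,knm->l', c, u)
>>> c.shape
(29, 23, 29)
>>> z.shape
(13, 23, 29)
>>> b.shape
(29, 23, 13)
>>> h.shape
(29,)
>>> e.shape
(29, 13)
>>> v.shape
(7, 7, 5)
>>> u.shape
(23, 13, 29)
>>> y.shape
(29, 23, 13)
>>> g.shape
(13, 29)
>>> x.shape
(13, 29)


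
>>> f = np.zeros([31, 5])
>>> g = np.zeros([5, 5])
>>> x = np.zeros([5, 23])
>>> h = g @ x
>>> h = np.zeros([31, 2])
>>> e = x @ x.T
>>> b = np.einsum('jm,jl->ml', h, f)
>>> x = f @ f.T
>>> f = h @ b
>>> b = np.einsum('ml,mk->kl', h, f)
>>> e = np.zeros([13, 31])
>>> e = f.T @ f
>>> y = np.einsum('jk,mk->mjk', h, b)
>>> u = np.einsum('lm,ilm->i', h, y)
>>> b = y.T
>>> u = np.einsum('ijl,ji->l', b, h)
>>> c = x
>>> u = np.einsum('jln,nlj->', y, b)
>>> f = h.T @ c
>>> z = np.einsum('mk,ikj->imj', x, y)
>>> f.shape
(2, 31)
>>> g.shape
(5, 5)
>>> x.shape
(31, 31)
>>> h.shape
(31, 2)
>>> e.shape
(5, 5)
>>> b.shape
(2, 31, 5)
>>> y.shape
(5, 31, 2)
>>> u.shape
()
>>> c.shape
(31, 31)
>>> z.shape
(5, 31, 2)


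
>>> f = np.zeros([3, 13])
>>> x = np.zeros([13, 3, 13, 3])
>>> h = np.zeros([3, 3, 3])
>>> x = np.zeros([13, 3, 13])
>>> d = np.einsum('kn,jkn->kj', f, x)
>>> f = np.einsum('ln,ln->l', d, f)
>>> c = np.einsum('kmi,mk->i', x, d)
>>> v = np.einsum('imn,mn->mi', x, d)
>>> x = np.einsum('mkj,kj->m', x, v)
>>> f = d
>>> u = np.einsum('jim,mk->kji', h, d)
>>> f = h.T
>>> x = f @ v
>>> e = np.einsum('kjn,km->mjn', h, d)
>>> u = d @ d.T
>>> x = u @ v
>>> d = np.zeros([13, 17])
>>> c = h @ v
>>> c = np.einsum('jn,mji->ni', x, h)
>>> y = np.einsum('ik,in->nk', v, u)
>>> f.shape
(3, 3, 3)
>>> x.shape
(3, 13)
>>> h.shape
(3, 3, 3)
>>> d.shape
(13, 17)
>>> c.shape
(13, 3)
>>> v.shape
(3, 13)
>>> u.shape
(3, 3)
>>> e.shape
(13, 3, 3)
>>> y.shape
(3, 13)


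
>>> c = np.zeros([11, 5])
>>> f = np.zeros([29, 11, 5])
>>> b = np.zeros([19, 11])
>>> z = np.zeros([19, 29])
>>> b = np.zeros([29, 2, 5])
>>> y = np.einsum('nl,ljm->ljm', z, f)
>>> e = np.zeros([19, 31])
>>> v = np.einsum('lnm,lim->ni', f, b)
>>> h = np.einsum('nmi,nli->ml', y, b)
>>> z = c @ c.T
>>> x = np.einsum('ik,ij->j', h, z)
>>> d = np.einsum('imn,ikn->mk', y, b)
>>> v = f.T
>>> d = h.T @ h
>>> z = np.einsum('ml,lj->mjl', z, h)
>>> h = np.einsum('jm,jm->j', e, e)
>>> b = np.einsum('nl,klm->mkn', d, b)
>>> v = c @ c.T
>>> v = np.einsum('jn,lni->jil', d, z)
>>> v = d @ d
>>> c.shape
(11, 5)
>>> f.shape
(29, 11, 5)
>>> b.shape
(5, 29, 2)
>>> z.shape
(11, 2, 11)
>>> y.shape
(29, 11, 5)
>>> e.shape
(19, 31)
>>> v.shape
(2, 2)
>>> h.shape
(19,)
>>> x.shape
(11,)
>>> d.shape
(2, 2)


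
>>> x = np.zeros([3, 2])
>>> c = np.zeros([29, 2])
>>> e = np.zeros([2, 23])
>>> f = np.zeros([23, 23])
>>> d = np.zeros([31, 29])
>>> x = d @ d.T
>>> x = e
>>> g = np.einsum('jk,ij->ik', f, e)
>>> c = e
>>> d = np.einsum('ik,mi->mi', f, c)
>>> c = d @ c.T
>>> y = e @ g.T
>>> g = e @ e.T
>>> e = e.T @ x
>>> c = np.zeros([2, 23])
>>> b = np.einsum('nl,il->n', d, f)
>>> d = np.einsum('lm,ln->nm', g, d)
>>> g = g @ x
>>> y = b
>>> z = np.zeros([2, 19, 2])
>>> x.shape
(2, 23)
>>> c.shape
(2, 23)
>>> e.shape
(23, 23)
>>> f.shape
(23, 23)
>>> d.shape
(23, 2)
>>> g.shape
(2, 23)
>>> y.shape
(2,)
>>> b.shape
(2,)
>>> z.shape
(2, 19, 2)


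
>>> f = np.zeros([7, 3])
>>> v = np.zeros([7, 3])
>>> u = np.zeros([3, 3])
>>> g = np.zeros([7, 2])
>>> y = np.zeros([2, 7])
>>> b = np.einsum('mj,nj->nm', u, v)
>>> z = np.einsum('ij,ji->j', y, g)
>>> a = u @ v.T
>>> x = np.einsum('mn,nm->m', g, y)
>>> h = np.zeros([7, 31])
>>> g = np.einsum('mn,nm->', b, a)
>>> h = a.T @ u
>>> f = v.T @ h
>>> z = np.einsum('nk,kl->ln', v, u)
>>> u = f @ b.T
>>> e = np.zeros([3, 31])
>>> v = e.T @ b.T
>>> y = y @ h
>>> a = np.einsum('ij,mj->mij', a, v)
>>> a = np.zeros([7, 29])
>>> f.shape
(3, 3)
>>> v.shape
(31, 7)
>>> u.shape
(3, 7)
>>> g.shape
()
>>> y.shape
(2, 3)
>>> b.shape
(7, 3)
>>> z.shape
(3, 7)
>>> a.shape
(7, 29)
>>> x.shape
(7,)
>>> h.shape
(7, 3)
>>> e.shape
(3, 31)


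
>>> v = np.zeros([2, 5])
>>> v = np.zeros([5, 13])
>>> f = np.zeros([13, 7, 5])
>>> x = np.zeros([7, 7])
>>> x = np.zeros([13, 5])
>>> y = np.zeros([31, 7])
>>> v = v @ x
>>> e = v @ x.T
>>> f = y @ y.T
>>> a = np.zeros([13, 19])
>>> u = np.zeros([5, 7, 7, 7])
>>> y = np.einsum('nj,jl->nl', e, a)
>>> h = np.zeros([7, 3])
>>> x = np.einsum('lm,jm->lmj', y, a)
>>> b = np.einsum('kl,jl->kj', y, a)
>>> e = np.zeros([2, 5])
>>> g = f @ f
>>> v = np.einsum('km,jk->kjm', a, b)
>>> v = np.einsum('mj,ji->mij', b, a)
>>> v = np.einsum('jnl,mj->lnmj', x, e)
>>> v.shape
(13, 19, 2, 5)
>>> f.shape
(31, 31)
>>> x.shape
(5, 19, 13)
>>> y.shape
(5, 19)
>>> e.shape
(2, 5)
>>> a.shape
(13, 19)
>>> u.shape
(5, 7, 7, 7)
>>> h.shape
(7, 3)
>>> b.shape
(5, 13)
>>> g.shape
(31, 31)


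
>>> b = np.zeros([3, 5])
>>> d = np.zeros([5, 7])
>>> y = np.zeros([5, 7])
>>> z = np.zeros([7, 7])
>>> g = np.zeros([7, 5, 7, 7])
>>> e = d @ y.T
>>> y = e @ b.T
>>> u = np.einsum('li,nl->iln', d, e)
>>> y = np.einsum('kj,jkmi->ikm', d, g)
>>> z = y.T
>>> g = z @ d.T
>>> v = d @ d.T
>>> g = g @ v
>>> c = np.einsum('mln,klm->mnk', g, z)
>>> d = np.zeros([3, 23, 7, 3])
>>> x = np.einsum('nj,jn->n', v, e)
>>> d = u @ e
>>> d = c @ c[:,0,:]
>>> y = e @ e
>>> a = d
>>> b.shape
(3, 5)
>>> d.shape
(7, 5, 7)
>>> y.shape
(5, 5)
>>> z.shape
(7, 5, 7)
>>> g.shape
(7, 5, 5)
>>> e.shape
(5, 5)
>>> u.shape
(7, 5, 5)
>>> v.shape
(5, 5)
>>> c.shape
(7, 5, 7)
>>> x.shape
(5,)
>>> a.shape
(7, 5, 7)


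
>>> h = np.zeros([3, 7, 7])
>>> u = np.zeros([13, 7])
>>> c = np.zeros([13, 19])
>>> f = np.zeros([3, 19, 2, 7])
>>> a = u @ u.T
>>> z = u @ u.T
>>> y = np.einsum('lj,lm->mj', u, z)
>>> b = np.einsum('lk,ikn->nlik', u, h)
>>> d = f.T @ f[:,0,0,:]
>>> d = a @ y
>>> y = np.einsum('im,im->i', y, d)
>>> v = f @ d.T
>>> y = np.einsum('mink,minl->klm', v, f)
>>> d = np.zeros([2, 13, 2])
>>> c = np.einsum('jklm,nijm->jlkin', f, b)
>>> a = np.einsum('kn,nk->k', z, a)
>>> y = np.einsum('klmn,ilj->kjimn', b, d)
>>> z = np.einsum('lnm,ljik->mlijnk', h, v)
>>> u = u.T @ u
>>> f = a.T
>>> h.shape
(3, 7, 7)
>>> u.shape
(7, 7)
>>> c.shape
(3, 2, 19, 13, 7)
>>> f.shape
(13,)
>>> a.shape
(13,)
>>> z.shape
(7, 3, 2, 19, 7, 13)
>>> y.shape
(7, 2, 2, 3, 7)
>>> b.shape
(7, 13, 3, 7)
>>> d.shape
(2, 13, 2)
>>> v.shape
(3, 19, 2, 13)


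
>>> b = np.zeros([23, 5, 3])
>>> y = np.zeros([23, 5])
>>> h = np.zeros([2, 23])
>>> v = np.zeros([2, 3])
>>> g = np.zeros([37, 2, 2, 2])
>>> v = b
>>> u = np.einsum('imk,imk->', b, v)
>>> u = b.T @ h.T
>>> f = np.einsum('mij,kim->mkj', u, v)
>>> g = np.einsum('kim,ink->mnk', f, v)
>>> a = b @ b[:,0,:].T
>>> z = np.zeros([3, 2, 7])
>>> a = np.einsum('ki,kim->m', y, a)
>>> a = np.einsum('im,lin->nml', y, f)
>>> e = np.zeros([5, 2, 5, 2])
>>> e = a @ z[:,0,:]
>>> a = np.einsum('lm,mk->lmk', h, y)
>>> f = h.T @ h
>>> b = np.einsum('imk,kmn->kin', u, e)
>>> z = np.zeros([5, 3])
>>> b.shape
(2, 3, 7)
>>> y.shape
(23, 5)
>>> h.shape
(2, 23)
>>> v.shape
(23, 5, 3)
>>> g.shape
(2, 5, 3)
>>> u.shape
(3, 5, 2)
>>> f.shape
(23, 23)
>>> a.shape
(2, 23, 5)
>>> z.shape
(5, 3)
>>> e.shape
(2, 5, 7)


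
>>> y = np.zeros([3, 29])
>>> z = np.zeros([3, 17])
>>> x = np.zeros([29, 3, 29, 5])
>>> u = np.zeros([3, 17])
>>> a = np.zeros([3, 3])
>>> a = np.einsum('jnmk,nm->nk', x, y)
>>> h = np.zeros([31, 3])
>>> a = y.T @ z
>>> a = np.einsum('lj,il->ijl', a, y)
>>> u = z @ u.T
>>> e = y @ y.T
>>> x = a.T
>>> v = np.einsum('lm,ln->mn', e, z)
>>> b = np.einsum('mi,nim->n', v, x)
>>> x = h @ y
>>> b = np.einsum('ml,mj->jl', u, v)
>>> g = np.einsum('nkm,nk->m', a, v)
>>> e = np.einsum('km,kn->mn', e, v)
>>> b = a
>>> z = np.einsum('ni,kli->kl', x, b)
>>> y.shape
(3, 29)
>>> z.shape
(3, 17)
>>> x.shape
(31, 29)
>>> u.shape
(3, 3)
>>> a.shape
(3, 17, 29)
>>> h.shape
(31, 3)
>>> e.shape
(3, 17)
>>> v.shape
(3, 17)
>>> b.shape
(3, 17, 29)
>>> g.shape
(29,)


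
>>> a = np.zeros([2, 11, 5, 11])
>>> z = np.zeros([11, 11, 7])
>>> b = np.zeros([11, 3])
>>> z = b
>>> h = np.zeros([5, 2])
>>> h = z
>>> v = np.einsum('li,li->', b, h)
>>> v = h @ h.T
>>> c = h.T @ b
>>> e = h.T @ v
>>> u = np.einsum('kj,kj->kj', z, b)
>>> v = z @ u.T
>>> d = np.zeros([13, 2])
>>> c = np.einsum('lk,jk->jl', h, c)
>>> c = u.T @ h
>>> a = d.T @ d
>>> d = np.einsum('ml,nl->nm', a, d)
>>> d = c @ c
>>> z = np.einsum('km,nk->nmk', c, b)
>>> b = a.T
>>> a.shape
(2, 2)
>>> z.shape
(11, 3, 3)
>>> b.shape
(2, 2)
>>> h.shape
(11, 3)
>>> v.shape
(11, 11)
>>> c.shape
(3, 3)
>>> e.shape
(3, 11)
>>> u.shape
(11, 3)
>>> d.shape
(3, 3)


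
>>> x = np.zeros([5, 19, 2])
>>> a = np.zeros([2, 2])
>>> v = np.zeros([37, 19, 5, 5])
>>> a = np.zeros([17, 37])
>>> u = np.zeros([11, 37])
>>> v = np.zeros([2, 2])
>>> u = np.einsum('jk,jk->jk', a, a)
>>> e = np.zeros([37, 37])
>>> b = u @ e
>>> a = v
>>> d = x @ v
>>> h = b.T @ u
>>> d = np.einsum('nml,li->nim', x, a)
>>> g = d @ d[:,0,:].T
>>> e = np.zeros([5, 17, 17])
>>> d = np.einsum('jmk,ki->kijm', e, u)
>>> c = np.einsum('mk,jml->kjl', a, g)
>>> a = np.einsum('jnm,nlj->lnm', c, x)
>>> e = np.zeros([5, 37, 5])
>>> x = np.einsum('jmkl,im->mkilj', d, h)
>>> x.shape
(37, 5, 37, 17, 17)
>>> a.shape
(19, 5, 5)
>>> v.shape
(2, 2)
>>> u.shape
(17, 37)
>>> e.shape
(5, 37, 5)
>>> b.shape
(17, 37)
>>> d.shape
(17, 37, 5, 17)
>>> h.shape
(37, 37)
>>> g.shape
(5, 2, 5)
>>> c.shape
(2, 5, 5)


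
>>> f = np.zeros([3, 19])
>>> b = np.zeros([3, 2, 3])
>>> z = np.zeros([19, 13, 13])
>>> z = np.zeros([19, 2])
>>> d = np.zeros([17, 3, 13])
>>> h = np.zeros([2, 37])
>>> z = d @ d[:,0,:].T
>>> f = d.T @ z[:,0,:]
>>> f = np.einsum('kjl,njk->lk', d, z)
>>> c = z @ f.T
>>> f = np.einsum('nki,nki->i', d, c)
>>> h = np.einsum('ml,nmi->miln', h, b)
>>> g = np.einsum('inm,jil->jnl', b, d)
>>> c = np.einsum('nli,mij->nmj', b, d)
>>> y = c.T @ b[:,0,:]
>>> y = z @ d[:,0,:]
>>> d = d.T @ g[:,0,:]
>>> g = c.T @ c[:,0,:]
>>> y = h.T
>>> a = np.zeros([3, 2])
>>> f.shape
(13,)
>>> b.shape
(3, 2, 3)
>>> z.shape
(17, 3, 17)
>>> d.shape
(13, 3, 13)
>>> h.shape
(2, 3, 37, 3)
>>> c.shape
(3, 17, 13)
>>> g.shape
(13, 17, 13)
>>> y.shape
(3, 37, 3, 2)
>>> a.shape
(3, 2)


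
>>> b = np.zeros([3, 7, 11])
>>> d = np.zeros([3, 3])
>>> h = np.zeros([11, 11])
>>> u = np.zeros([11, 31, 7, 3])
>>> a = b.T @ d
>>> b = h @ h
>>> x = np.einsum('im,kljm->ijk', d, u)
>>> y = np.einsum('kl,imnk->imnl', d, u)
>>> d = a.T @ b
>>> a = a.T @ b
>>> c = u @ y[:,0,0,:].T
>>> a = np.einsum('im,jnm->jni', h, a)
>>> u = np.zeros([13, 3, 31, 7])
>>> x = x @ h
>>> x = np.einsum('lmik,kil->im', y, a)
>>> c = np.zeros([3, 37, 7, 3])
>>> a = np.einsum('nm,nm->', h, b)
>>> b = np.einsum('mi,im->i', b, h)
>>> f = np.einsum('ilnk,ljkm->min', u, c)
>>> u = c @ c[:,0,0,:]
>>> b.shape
(11,)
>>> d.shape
(3, 7, 11)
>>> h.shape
(11, 11)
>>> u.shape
(3, 37, 7, 3)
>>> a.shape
()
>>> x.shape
(7, 31)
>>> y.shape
(11, 31, 7, 3)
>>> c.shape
(3, 37, 7, 3)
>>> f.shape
(3, 13, 31)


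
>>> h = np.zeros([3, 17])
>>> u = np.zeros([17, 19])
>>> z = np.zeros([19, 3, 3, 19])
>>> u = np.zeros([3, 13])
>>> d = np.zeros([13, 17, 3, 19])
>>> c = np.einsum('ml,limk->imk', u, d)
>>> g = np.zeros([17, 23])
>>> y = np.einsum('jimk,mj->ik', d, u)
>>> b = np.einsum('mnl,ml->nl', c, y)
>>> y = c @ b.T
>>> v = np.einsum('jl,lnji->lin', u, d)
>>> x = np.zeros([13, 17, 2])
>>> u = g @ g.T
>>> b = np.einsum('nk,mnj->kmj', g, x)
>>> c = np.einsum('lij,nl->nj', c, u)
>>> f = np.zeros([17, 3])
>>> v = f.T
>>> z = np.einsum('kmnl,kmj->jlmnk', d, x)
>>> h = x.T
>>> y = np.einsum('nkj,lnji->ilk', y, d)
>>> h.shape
(2, 17, 13)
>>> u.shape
(17, 17)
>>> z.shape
(2, 19, 17, 3, 13)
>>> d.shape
(13, 17, 3, 19)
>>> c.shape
(17, 19)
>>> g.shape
(17, 23)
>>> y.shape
(19, 13, 3)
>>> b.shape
(23, 13, 2)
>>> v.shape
(3, 17)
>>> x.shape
(13, 17, 2)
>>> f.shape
(17, 3)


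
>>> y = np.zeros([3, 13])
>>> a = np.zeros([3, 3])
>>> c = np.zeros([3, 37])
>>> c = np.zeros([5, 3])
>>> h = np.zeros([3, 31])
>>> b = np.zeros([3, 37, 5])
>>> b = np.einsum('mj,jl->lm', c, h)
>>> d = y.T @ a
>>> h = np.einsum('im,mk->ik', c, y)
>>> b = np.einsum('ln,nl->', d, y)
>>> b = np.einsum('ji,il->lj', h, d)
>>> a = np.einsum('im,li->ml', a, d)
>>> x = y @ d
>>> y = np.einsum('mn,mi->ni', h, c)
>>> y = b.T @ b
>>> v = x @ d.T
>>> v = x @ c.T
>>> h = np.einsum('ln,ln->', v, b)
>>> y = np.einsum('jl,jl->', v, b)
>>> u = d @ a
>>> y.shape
()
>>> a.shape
(3, 13)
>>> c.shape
(5, 3)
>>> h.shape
()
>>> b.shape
(3, 5)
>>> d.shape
(13, 3)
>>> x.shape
(3, 3)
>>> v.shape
(3, 5)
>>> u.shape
(13, 13)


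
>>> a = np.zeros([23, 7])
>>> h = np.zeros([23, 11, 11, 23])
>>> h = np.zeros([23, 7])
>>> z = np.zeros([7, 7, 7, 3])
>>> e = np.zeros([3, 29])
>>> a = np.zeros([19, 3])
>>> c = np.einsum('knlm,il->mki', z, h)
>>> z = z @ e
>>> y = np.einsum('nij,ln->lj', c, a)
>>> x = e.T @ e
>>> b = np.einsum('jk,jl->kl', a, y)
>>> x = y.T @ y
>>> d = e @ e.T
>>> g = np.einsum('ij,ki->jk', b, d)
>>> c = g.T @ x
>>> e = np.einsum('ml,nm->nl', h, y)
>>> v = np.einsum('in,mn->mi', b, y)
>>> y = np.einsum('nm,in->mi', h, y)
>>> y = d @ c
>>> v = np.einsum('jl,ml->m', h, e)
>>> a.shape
(19, 3)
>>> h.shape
(23, 7)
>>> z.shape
(7, 7, 7, 29)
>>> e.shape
(19, 7)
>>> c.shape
(3, 23)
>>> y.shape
(3, 23)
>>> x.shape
(23, 23)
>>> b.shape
(3, 23)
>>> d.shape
(3, 3)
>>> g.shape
(23, 3)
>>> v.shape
(19,)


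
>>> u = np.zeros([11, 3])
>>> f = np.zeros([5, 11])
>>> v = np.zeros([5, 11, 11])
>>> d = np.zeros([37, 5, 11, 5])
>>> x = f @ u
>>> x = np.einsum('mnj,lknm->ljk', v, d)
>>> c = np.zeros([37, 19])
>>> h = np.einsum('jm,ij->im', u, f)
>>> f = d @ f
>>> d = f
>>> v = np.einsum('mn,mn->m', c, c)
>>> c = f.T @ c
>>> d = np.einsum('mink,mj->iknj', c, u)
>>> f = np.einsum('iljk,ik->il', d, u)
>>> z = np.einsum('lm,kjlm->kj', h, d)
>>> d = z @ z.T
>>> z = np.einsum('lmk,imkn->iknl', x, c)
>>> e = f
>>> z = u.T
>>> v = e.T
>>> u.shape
(11, 3)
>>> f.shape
(11, 19)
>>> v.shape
(19, 11)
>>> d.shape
(11, 11)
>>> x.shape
(37, 11, 5)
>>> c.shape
(11, 11, 5, 19)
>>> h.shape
(5, 3)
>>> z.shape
(3, 11)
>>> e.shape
(11, 19)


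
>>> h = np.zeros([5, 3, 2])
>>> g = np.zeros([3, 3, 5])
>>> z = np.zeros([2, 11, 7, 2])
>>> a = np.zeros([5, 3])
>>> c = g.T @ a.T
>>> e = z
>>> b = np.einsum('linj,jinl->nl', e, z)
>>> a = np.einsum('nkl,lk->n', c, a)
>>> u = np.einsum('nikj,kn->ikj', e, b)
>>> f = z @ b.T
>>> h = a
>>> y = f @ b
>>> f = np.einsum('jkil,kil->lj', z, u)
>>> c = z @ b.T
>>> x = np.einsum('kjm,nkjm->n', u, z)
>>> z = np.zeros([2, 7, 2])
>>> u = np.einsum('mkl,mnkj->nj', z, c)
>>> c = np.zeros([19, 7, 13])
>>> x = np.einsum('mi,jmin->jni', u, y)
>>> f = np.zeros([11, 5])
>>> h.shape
(5,)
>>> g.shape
(3, 3, 5)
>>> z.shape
(2, 7, 2)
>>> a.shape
(5,)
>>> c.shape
(19, 7, 13)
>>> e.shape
(2, 11, 7, 2)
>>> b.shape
(7, 2)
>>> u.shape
(11, 7)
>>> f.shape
(11, 5)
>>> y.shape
(2, 11, 7, 2)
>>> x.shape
(2, 2, 7)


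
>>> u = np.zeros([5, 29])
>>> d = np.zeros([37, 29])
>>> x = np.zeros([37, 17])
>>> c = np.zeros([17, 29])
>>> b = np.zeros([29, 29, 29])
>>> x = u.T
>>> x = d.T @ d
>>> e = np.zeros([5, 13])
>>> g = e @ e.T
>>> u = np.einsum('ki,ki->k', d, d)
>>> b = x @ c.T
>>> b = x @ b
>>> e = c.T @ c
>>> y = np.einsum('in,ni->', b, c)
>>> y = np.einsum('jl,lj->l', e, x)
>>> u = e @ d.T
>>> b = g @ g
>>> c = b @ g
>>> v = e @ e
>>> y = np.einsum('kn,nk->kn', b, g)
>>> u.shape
(29, 37)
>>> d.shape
(37, 29)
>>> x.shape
(29, 29)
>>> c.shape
(5, 5)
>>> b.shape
(5, 5)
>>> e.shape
(29, 29)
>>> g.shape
(5, 5)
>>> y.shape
(5, 5)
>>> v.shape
(29, 29)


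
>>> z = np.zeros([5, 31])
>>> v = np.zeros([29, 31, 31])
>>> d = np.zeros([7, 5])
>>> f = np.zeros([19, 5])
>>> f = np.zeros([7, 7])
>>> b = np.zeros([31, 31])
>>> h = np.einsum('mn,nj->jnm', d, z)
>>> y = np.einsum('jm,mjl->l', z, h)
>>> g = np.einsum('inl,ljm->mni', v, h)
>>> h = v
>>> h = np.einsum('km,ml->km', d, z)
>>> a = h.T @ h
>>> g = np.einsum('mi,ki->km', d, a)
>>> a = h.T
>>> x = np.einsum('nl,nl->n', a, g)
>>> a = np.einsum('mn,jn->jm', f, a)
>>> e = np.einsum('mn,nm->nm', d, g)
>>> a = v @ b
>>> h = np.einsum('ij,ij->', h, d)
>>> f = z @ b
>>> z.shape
(5, 31)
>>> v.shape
(29, 31, 31)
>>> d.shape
(7, 5)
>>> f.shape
(5, 31)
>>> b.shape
(31, 31)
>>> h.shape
()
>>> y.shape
(7,)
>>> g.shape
(5, 7)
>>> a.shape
(29, 31, 31)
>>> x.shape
(5,)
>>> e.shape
(5, 7)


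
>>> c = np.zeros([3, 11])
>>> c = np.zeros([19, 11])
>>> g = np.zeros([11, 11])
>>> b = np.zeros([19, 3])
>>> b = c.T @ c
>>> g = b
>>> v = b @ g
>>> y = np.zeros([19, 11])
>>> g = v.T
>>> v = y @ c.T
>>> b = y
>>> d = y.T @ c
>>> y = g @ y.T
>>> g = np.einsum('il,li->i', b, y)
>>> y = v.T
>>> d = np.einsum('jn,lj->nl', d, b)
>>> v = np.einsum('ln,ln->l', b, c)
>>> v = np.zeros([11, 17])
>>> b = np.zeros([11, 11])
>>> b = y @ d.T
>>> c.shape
(19, 11)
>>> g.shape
(19,)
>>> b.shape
(19, 11)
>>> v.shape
(11, 17)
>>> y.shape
(19, 19)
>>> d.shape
(11, 19)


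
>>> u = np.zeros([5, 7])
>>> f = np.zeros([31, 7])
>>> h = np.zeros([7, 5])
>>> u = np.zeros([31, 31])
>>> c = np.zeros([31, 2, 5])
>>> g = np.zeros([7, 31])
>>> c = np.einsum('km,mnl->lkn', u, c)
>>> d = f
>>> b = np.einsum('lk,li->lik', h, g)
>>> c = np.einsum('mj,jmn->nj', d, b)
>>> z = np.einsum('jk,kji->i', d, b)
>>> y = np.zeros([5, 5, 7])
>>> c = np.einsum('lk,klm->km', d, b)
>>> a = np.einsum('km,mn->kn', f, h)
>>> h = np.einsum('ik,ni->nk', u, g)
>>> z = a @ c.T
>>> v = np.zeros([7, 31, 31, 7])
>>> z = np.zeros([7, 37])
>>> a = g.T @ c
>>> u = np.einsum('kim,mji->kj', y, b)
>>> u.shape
(5, 31)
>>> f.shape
(31, 7)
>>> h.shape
(7, 31)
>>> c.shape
(7, 5)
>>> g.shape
(7, 31)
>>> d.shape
(31, 7)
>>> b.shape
(7, 31, 5)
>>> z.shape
(7, 37)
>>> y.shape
(5, 5, 7)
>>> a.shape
(31, 5)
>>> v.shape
(7, 31, 31, 7)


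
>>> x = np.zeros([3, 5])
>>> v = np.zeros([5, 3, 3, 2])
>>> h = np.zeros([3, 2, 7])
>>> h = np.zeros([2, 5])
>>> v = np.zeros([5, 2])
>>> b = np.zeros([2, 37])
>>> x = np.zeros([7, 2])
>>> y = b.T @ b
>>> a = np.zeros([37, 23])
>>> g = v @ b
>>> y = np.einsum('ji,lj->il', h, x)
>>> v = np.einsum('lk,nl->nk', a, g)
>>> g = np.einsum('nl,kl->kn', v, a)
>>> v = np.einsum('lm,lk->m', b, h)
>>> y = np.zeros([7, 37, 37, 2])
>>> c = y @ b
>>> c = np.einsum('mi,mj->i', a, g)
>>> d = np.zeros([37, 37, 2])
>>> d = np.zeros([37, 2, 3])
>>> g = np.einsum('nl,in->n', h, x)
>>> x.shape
(7, 2)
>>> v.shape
(37,)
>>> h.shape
(2, 5)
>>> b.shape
(2, 37)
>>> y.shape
(7, 37, 37, 2)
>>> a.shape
(37, 23)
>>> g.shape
(2,)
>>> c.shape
(23,)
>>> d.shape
(37, 2, 3)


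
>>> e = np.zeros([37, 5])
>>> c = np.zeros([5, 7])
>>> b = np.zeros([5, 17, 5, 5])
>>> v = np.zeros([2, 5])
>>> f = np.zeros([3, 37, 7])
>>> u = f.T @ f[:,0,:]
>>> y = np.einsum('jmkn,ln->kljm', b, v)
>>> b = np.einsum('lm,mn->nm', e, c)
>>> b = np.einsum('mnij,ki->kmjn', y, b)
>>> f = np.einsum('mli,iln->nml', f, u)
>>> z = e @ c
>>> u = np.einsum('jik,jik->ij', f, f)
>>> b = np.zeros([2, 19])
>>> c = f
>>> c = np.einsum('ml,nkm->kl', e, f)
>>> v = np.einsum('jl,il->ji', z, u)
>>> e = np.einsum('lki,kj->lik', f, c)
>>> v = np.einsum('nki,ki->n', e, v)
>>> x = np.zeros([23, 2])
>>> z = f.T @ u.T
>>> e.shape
(7, 37, 3)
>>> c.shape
(3, 5)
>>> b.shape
(2, 19)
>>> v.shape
(7,)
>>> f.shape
(7, 3, 37)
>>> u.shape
(3, 7)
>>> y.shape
(5, 2, 5, 17)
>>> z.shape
(37, 3, 3)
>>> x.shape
(23, 2)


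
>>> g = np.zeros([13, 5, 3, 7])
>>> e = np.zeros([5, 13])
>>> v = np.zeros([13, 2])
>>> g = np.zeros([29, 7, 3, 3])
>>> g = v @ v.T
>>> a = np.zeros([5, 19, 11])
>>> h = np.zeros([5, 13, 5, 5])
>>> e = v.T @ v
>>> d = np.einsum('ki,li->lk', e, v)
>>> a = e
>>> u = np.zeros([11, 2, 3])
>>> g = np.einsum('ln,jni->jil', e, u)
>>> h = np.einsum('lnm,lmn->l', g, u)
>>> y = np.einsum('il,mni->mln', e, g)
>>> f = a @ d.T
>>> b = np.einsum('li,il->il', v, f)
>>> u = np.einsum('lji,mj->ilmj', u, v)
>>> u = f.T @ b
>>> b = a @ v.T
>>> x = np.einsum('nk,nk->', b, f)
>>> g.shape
(11, 3, 2)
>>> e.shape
(2, 2)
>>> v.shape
(13, 2)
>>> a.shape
(2, 2)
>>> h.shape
(11,)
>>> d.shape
(13, 2)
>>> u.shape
(13, 13)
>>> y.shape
(11, 2, 3)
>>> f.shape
(2, 13)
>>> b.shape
(2, 13)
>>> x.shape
()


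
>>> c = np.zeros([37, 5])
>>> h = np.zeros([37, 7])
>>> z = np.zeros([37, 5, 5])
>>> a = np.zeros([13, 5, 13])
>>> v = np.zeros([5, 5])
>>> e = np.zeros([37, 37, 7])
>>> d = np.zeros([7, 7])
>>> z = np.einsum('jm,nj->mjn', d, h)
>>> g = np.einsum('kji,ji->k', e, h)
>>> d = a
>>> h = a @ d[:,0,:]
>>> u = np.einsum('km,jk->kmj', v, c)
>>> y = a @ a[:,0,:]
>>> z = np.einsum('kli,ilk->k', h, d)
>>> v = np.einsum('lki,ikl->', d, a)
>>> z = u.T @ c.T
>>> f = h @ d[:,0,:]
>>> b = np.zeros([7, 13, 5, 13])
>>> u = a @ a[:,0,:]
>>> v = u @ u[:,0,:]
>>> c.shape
(37, 5)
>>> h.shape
(13, 5, 13)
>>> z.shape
(37, 5, 37)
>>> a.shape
(13, 5, 13)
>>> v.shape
(13, 5, 13)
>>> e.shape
(37, 37, 7)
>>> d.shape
(13, 5, 13)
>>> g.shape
(37,)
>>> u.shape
(13, 5, 13)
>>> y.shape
(13, 5, 13)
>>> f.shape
(13, 5, 13)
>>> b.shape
(7, 13, 5, 13)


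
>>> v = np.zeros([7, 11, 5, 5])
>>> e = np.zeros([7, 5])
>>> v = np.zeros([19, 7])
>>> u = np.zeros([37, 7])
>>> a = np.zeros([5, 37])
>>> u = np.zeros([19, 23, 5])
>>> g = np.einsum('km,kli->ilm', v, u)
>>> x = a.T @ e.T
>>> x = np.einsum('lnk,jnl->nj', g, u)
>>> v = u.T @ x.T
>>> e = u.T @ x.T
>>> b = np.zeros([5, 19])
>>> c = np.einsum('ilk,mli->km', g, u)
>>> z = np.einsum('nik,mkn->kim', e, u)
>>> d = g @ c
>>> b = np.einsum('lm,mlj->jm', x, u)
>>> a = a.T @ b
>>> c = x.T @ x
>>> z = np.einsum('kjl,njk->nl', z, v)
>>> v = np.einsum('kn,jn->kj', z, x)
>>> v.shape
(5, 23)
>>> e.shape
(5, 23, 23)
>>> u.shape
(19, 23, 5)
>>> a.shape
(37, 19)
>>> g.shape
(5, 23, 7)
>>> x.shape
(23, 19)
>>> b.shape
(5, 19)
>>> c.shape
(19, 19)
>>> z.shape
(5, 19)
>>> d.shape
(5, 23, 19)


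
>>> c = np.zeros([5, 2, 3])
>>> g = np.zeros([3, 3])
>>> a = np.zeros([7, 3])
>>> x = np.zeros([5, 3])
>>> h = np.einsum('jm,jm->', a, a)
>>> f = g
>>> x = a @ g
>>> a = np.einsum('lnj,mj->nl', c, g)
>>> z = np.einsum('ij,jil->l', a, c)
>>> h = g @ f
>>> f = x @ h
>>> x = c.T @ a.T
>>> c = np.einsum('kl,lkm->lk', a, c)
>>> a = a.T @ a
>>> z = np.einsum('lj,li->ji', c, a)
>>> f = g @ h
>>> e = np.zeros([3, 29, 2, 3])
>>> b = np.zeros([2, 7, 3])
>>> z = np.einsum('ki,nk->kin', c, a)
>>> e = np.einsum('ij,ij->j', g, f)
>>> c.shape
(5, 2)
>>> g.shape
(3, 3)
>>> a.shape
(5, 5)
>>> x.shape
(3, 2, 2)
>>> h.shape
(3, 3)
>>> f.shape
(3, 3)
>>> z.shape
(5, 2, 5)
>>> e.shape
(3,)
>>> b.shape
(2, 7, 3)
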